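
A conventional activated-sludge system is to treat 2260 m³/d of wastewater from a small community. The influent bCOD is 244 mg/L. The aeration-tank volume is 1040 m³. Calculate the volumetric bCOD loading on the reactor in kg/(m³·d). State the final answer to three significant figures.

L_v ≈ 0.530 kg bCOD/(m³·d)

L_v = Q S₀ / V = 2260 × 244 × 10⁻³ / 1040 = 0.5302 kg/(m³·d).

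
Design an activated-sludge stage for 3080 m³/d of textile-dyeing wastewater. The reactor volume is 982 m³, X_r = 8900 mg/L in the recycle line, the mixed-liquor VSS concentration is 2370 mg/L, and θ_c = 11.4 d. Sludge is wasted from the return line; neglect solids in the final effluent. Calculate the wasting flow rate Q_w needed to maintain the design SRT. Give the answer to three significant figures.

Q_w ≈ 22.9 m³/d

Q_w = (V·X)/(θ_c X_r) = 982.0 × 2370 / (11.4 × 8900) = 22.94 m³/d.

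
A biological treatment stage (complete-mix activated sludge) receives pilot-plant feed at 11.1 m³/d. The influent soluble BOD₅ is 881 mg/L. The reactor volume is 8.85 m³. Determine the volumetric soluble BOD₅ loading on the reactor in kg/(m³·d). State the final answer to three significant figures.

L_v = Q S₀ / V = 11.1 × 881 × 10⁻³ / 8.850 = 1.105 kg/(m³·d).

L_v ≈ 1.10 kg soluble BOD₅/(m³·d)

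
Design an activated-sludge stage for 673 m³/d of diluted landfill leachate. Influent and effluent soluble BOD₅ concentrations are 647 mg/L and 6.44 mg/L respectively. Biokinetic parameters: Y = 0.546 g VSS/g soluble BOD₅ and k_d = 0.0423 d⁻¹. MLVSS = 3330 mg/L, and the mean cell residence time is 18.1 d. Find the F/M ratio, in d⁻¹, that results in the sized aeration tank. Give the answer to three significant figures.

From the SRT design equation V = Y Q (S₀−S) θ_c / [X (1 + k_d θ_c)] = 0.546 × 673 × (647 − 6.44) × 18.1 / [3330 × (1 + 0.0423 × 18.1)] = 4.26×10^6 / 5880 = 724.6 m³.
Food-to-microorganism ratio F/M = Q S₀ / (V X) = 673 × 647 / (724.6 × 3330) = 0.1805 d⁻¹.

F/M ≈ 0.180 d⁻¹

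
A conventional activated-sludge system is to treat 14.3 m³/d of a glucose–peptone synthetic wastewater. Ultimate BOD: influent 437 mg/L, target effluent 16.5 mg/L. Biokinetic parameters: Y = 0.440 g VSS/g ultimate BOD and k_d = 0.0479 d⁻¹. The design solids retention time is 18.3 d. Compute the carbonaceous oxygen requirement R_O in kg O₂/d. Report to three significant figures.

R_O ≈ 4.01 kg O₂/d

The observed yield is Y_obs = Y/(1 + k_d·θ_c) = 0.440 / (1 + 0.0479 × 18.3) = 0.440 / 1.877 = 0.2345 g VSS per g ultimate BOD removed.
Q·(S₀ − S) = 14.3 × (437 − 16.5) × 10⁻³ = 6.013 kg/d removed.
Biomass synthesised: P_X = Y_obs × 6.013 = 1.410 kg VSS/d.
R_O = Q·ΔS − 1.42 P_X = 6.013 − 2.002 = 4.011 kg O₂/d.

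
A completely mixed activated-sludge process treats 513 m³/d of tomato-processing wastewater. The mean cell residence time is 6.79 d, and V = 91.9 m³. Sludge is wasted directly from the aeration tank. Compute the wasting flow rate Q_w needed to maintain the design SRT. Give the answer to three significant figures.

Q_w ≈ 13.5 m³/d

Wasting from the aeration tank: Q_w = V / θ_c = 91.90 / 6.79 = 13.53 m³/d.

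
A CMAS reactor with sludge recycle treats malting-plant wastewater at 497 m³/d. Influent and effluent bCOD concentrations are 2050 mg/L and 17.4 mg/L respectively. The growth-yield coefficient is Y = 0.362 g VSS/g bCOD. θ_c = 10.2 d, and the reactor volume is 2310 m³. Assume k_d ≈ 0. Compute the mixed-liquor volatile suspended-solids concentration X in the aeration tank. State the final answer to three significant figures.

X ≈ 1610 mg/L

From V·X = Y·Q·(S₀ − S)·θ_c (decay neglected): X = 0.362 × 497 × (2050 − 17.4) × 10.2 / 2310 = 1615 mg/L.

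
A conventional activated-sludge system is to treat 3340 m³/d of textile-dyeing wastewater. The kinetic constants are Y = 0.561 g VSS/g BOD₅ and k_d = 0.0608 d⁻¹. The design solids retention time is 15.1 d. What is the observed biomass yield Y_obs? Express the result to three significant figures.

The observed yield is Y_obs = Y/(1 + k_d·θ_c) = 0.561 / (1 + 0.0608 × 15.1) = 0.561 / 1.918 = 0.2925 g VSS per g BOD₅ removed.

Y_obs ≈ 0.292 g VSS/g BOD₅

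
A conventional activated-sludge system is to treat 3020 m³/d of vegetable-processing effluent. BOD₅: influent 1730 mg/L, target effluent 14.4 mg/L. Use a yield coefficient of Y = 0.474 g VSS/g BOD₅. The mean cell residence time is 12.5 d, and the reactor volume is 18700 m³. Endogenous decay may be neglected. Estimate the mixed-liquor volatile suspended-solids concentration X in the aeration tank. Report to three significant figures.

From V·X = Y·Q·(S₀ − S)·θ_c (decay neglected): X = 0.474 × 3020 × (1730 − 14.4) × 12.5 / 18700 = 1642 mg/L.

X ≈ 1640 mg/L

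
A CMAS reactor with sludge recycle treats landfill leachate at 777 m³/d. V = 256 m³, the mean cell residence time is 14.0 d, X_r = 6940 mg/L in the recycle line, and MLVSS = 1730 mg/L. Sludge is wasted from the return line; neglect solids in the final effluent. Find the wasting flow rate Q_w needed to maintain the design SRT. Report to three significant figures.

Q_w ≈ 4.56 m³/d

θ_c = V·X/(Q_w·X_r) when wasting from the recycle, so Q_w = V·X/(θ_c·X_r) = 256.0 × 1730 / (14.0 × 6940) = 4.558 m³/d.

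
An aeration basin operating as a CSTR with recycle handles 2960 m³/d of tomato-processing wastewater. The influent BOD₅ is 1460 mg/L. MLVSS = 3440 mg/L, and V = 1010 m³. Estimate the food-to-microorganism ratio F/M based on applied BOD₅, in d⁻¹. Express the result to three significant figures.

F/M ≈ 1.24 d⁻¹

F/M = Q·S₀ / (V·X) = 2960 × 1460 / (1010 × 3440) = 1.244 g BOD₅·(g VSS·d)⁻¹.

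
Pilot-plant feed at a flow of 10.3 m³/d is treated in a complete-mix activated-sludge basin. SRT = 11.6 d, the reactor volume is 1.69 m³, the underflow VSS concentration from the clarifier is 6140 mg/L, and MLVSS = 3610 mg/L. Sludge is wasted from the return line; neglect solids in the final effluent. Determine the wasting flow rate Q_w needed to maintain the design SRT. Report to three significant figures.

Q_w ≈ 0.0857 m³/d

θ_c = V·X/(Q_w·X_r) when wasting from the recycle, so Q_w = V·X/(θ_c·X_r) = 1.690 × 3610 / (11.6 × 6140) = 0.08566 m³/d.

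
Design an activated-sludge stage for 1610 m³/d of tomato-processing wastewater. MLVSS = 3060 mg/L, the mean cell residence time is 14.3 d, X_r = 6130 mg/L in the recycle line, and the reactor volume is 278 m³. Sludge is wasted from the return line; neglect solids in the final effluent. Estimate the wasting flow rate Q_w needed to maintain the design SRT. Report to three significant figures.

Q_w ≈ 9.70 m³/d

Q_w = (V·X)/(θ_c X_r) = 278.0 × 3060 / (14.3 × 6130) = 9.704 m³/d.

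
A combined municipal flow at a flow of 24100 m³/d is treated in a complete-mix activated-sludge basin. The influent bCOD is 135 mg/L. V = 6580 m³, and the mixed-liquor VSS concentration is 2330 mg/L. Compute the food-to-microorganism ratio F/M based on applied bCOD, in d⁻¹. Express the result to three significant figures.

Food-to-microorganism ratio F/M = Q S₀ / (V X) = 24100 × 135 / (6580 × 2330) = 0.2122 d⁻¹.

F/M ≈ 0.212 d⁻¹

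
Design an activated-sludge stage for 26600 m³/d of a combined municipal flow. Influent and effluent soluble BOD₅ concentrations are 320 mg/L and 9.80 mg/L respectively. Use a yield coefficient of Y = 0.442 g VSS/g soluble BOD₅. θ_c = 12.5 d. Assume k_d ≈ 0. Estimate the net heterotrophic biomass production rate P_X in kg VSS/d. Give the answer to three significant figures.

P_X ≈ 3650 kg VSS/d

With endogenous decay neglected, the observed yield equals the true yield: Y_obs = Y = 0.442 g VSS/g soluble BOD₅.
ΔS = 320 − 9.80 = 310.2 mg/L, so the substrate removal rate is 26600 × 310.2/1000 = 8251 kg soluble BOD₅/d.
P_X = Y_obs · Q(S₀ − S) = 0.4420 × 8251 = 3647 kg VSS/d.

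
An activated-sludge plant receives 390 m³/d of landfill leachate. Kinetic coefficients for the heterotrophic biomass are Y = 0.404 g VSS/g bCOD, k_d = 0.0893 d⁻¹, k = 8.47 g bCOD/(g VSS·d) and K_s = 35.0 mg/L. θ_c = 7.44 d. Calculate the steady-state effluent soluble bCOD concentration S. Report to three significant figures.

S ≈ 2.45 mg/L

For a completely mixed reactor with recycle the Lawrence–McCarty relation gives S = K_s·(1 + k_d·θ_c) / [θ_c·(Y·k − k_d) − 1] = 35.0 × (1 + 0.0893 × 7.44) / [7.44 × (0.404 × 8.47 − 0.0893) − 1] = 58.25 / 23.79 = 2.448 mg/L.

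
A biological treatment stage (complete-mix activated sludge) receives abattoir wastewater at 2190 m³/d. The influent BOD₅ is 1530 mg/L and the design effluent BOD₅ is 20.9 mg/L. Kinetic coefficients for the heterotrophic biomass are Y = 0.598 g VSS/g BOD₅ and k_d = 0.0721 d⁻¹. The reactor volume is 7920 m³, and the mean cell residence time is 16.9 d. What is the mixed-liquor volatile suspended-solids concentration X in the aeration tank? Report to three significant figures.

X ≈ 1900 mg/L

X = Y·Q·ΔS·θ_c / [V·(1 + k_d θ_c)] = 0.598 × 2190 × (1530 − 20.9) × 16.9 / [7920 × (1 + 0.0721 × 16.9)] = 1901 mg/L.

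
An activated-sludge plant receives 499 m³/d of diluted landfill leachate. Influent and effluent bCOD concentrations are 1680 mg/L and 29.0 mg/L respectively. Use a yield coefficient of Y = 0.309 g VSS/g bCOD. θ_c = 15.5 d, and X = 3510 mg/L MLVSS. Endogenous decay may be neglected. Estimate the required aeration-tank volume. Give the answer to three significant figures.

With k_d = 0 the design equation reduces to V = Y Q (S₀−S) θ_c / X = 0.309 × 499 × (1680 − 29.0) × 15.5 / 3510 = 1124 m³.

V ≈ 1120 m³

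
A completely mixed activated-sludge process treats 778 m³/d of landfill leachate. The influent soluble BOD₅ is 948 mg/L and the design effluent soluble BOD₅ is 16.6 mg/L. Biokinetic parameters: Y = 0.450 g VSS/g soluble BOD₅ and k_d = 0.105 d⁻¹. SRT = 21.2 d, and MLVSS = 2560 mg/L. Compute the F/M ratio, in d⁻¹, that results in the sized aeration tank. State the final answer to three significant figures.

Steady-state biomass mass balance: V·X·(1 + k_d·θ_c) = Y·Q·(S₀ − S)·θ_c, so V = 0.450 × 778 × (948 − 16.6) × 21.2 / [2560 × (1 + 0.105 × 21.2)] = 6.91×10^6 / 8259 = 837.1 m³.
Food-to-microorganism ratio F/M = Q S₀ / (V X) = 778 × 948 / (837.1 × 2560) = 0.3442 d⁻¹.

F/M ≈ 0.344 d⁻¹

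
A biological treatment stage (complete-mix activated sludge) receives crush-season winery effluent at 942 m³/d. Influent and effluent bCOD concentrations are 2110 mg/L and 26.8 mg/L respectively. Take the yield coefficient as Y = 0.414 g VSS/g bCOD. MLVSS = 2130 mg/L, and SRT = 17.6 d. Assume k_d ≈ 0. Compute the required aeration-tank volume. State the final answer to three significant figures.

With k_d = 0 the design equation reduces to V = Y Q (S₀−S) θ_c / X = 0.414 × 942 × (2110 − 26.8) × 17.6 / 2130 = 6713 m³.

V ≈ 6710 m³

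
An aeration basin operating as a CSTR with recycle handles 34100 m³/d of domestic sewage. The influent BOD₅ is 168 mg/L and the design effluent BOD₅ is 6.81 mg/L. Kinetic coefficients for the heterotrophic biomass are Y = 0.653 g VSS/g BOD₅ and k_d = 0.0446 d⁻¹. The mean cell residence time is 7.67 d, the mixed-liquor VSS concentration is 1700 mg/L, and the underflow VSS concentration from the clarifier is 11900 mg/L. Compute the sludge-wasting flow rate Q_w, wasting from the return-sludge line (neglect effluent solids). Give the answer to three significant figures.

Rearranging the biomass balance for a CMAS with decay, V = Y·Q·ΔS·θ_c / [X·(1+k_d θ_c)] = 0.653 × 34100 × (168 − 6.81) × 7.67 / [1700 × (1 + 0.0446 × 7.67)] = 2.75×10^7 / 2282 = 12066 m³.
θ_c = V·X/(Q_w·X_r) when wasting from the recycle, so Q_w = V·X/(θ_c·X_r) = 12066 × 1700 / (7.67 × 11900) = 224.7 m³/d.

Q_w ≈ 225 m³/d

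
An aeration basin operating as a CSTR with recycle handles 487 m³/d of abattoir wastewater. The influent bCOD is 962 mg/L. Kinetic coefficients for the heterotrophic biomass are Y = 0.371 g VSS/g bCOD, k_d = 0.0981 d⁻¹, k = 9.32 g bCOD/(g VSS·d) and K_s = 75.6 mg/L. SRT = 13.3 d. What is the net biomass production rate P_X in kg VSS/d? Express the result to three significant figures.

P_X ≈ 75.1 kg VSS/d

From the Monod/SRT balance for a CMAS, S = K_s·(1+k_d θ_c)/[θ_c·(Y k − k_d) − 1] = 75.6 × (1 + 0.0981 × 13.3) / [13.3 × (0.371 × 9.32 − 0.0981) − 1] = 174.2 / 43.68 = 3.989 mg/L.
The observed yield is Y_obs = Y/(1 + k_d·θ_c) = 0.371 / (1 + 0.0981 × 13.3) = 0.371 / 2.305 = 0.1610 g VSS per g bCOD removed.
Substrate removed = Q·(S₀ − S) = 487 m³/d × (962 − 3.99) g/m³ = 4.67×10^5 g/d = 466.6 kg/d.
P_X = Y_obs · Q(S₀ − S) = 0.1610 × 466.6 = 75.10 kg VSS/d.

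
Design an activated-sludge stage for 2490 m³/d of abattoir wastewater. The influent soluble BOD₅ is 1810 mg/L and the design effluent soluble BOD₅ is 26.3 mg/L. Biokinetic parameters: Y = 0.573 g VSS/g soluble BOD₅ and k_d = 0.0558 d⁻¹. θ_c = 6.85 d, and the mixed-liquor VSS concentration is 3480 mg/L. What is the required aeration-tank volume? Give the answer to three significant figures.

V ≈ 3620 m³

Steady-state biomass mass balance: V·X·(1 + k_d·θ_c) = Y·Q·(S₀ − S)·θ_c, so V = 0.573 × 2490 × (1810 − 26.3) × 6.85 / [3480 × (1 + 0.0558 × 6.85)] = 1.74×10^7 / 4810 = 3624 m³.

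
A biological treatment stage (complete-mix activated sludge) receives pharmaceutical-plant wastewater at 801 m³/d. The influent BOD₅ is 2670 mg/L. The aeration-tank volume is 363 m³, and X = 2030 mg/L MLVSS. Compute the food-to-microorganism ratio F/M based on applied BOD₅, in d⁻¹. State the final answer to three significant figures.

F/M = Q·S₀ / (V·X) = 801 × 2670 / (363.0 × 2030) = 2.902 g BOD₅·(g VSS·d)⁻¹.

F/M ≈ 2.90 d⁻¹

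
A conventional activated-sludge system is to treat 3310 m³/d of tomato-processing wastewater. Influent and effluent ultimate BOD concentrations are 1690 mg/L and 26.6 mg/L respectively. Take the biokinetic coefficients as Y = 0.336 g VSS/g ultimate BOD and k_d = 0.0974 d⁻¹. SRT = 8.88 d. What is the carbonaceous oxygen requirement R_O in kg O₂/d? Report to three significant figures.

Y_obs = Y / (1 + k_d θ_c) = 0.336 / (1 + 0.0974 × 8.88) = 0.336 / 1.865 = 0.1802.
ΔS = 1690 − 26.6 = 1663 mg/L, so the substrate removal rate is 3310 × 1663/1000 = 5506 kg ultimate BOD/d.
Net sludge production P_X = 0.1802 × 5506 = 992.0 kg VSS/d.
Carbonaceous O₂ demand = substrate oxidised − cell-mass equivalent = 5506 − 1.42 × 992.0 = 4097 kg O₂/d.

R_O ≈ 4100 kg O₂/d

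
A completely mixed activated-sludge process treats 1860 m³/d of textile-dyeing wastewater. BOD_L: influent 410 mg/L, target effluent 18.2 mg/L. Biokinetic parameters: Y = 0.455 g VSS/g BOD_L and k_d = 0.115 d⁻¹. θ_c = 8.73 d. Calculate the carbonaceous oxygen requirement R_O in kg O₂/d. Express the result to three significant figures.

The observed yield is Y_obs = Y/(1 + k_d·θ_c) = 0.455 / (1 + 0.115 × 8.73) = 0.455 / 2.004 = 0.2271 g VSS per g BOD_L removed.
Substrate removed = Q·(S₀ − S) = 1860 m³/d × (410 − 18.2) g/m³ = 7.29×10^5 g/d = 728.7 kg/d.
Biomass synthesised: P_X = Y_obs × 728.7 = 165.5 kg VSS/d.
Carbonaceous O₂ demand = substrate oxidised − cell-mass equivalent = 728.7 − 1.42 × 165.5 = 493.8 kg O₂/d.

R_O ≈ 494 kg O₂/d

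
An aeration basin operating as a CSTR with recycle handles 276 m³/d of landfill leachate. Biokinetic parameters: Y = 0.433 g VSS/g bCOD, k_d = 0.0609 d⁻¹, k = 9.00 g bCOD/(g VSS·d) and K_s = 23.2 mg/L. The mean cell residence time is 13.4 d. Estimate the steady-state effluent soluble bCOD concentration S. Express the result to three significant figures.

For a completely mixed reactor with recycle the Lawrence–McCarty relation gives S = K_s·(1 + k_d·θ_c) / [θ_c·(Y·k − k_d) − 1] = 23.2 × (1 + 0.0609 × 13.4) / [13.4 × (0.433 × 9.00 − 0.0609) − 1] = 42.13 / 50.40 = 0.8359 mg/L.

S ≈ 0.836 mg/L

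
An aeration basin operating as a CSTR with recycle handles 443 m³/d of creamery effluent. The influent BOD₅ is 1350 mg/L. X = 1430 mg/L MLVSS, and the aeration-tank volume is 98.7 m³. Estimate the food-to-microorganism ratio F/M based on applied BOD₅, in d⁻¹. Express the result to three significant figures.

Food-to-microorganism ratio F/M = Q S₀ / (V X) = 443 × 1350 / (98.70 × 1430) = 4.237 d⁻¹.

F/M ≈ 4.24 d⁻¹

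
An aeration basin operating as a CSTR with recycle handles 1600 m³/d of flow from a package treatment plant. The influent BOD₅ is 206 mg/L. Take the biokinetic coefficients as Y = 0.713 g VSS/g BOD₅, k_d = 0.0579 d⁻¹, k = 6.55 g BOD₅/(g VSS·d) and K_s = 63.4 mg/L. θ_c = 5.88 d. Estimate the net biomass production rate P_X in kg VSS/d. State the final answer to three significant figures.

From the Monod/SRT balance for a CMAS, S = K_s·(1+k_d θ_c)/[θ_c·(Y k − k_d) − 1] = 63.4 × (1 + 0.0579 × 5.88) / [5.88 × (0.713 × 6.55 − 0.0579) − 1] = 84.98 / 26.12 = 3.254 mg/L.
Observed yield with endogenous decay: Y_obs = Y / (1 + k_d·θ_c) = 0.713 / (1 + 0.0579 × 5.88) = 0.713 / 1.340 = 0.5319 g VSS/g BOD₅.
Q·(S₀ − S) = 1600 × (206 − 3.25) × 10⁻³ = 324.4 kg/d removed.
Net biomass production P_X = Y_obs × Q·(S₀ − S) = 0.5319 × 324.4 = 172.6 kg VSS/d.

P_X ≈ 173 kg VSS/d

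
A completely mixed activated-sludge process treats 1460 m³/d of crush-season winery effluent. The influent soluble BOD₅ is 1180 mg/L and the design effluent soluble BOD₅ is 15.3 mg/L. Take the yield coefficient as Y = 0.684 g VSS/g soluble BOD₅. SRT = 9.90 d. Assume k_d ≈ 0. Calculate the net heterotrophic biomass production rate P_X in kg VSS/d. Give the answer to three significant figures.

Since k_d ≈ 0, Y_obs = Y = 0.684 g VSS/g soluble BOD₅.
Mass of soluble BOD₅ removed per day: Q(S₀ − S) = 1460 × 1165 g/m³ = 1700 kg/d.
P_X = Y_obs · Q(S₀ − S) = 0.6840 × 1700 = 1163 kg VSS/d.

P_X ≈ 1160 kg VSS/d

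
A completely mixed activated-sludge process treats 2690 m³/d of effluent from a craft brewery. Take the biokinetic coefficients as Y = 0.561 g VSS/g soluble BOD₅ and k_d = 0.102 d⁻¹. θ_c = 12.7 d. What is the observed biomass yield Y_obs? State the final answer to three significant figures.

Y_obs = Y / (1 + k_d θ_c) = 0.561 / (1 + 0.102 × 12.7) = 0.561 / 2.295 = 0.2444.

Y_obs ≈ 0.244 g VSS/g soluble BOD₅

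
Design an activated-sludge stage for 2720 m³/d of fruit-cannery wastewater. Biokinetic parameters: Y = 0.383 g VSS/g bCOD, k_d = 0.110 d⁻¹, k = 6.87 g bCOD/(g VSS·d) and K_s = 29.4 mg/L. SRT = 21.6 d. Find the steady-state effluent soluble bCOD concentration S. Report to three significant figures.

S ≈ 1.86 mg/L

From the Monod/SRT balance for a CMAS, S = K_s·(1+k_d θ_c)/[θ_c·(Y k − k_d) − 1] = 29.4 × (1 + 0.110 × 21.6) / [21.6 × (0.383 × 6.87 − 0.110) − 1] = 99.25 / 53.46 = 1.857 mg/L.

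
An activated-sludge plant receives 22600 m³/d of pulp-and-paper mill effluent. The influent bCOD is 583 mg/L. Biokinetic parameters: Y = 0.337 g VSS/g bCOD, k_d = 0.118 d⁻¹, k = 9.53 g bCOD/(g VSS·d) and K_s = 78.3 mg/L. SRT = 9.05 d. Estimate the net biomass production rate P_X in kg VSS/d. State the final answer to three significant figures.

For a completely mixed reactor with recycle the Lawrence–McCarty relation gives S = K_s·(1 + k_d·θ_c) / [θ_c·(Y·k − k_d) − 1] = 78.3 × (1 + 0.118 × 9.05) / [9.05 × (0.337 × 9.53 − 0.118) − 1] = 161.9 / 27.00 = 5.998 mg/L.
Observed yield with endogenous decay: Y_obs = Y / (1 + k_d·θ_c) = 0.337 / (1 + 0.118 × 9.05) = 0.337 / 2.068 = 0.1630 g VSS/g bCOD.
Q·(S₀ − S) = 22600 × (583 − 6.00) × 10⁻³ = 13040 kg/d removed.
So the net sludge growth is P_X = 0.1630 × 13040 = 2125 kg VSS/d.

P_X ≈ 2130 kg VSS/d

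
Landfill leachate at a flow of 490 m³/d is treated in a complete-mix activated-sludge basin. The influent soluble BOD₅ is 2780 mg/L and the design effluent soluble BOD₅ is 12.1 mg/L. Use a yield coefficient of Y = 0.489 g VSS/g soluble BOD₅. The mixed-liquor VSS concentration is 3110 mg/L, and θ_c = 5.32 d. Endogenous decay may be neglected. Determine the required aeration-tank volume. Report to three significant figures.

V ≈ 1130 m³

With k_d = 0 the design equation reduces to V = Y Q (S₀−S) θ_c / X = 0.489 × 490 × (2780 − 12.1) × 5.32 / 3110 = 1135 m³.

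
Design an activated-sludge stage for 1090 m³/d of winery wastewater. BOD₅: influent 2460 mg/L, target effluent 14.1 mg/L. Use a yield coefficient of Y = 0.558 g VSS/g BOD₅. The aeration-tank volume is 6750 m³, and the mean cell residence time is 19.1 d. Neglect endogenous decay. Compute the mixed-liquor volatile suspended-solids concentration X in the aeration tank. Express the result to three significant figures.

X ≈ 4210 mg/L

From V·X = Y·Q·(S₀ − S)·θ_c (decay neglected): X = 0.558 × 1090 × (2460 − 14.1) × 19.1 / 6750 = 4209 mg/L.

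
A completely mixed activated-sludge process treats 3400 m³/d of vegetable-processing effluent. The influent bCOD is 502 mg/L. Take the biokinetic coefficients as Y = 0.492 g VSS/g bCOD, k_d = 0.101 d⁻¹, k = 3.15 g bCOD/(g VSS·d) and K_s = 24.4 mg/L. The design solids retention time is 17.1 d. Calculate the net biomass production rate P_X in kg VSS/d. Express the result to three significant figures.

P_X ≈ 306 kg VSS/d

From the Monod/SRT balance for a CMAS, S = K_s·(1+k_d θ_c)/[θ_c·(Y k − k_d) − 1] = 24.4 × (1 + 0.101 × 17.1) / [17.1 × (0.492 × 3.15 − 0.101) − 1] = 66.54 / 23.77 = 2.799 mg/L.
The observed yield is Y_obs = Y/(1 + k_d·θ_c) = 0.492 / (1 + 0.101 × 17.1) = 0.492 / 2.727 = 0.1804 g VSS per g bCOD removed.
Substrate removed = Q·(S₀ − S) = 3400 m³/d × (502 − 2.80) g/m³ = 1.7×10^6 g/d = 1697 kg/d.
Net biomass production P_X = Y_obs × Q·(S₀ − S) = 0.1804 × 1697 = 306.2 kg VSS/d.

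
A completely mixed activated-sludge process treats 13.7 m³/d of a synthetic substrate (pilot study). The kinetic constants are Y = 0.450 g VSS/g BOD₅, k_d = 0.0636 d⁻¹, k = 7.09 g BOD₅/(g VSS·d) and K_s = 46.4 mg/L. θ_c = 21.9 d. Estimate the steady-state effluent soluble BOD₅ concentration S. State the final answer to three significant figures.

From the Monod/SRT balance for a CMAS, S = K_s·(1+k_d θ_c)/[θ_c·(Y k − k_d) − 1] = 46.4 × (1 + 0.0636 × 21.9) / [21.9 × (0.450 × 7.09 − 0.0636) − 1] = 111.0 / 67.48 = 1.645 mg/L.

S ≈ 1.65 mg/L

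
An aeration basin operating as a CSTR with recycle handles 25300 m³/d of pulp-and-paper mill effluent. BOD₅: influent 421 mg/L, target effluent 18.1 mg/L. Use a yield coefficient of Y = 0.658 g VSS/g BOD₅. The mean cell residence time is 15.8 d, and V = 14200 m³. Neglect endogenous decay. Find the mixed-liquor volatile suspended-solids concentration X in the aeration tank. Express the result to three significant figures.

X ≈ 7460 mg/L

Without decay, X = Y Q (S₀−S) θ_c / V = 0.658 × 25300 × (421 − 18.1) × 15.8 / 14200 = 7463 mg/L.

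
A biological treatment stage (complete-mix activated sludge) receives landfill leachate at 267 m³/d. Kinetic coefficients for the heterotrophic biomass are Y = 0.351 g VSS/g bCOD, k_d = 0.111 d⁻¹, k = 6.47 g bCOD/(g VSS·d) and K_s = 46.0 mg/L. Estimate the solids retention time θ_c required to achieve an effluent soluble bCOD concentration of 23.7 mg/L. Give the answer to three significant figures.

Specific growth rate at S = 23.7 mg/L: μ = YkS/(K_s+S) = 0.351·6.47·23.7/(46.0+23.7) = 0.7722 d⁻¹.
Then 1/θ_c = μ − k_d = 0.7722 − 0.111 = 0.6612 d⁻¹, giving θ_c = 1.512 d.

θ_c ≈ 1.51 d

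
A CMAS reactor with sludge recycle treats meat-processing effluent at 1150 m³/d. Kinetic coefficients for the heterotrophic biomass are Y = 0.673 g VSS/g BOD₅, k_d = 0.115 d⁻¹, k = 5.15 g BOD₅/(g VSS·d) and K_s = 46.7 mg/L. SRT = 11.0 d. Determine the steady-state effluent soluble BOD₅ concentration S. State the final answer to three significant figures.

S ≈ 2.95 mg/L

For a completely mixed reactor with recycle the Lawrence–McCarty relation gives S = K_s·(1 + k_d·θ_c) / [θ_c·(Y·k − k_d) − 1] = 46.7 × (1 + 0.115 × 11.0) / [11.0 × (0.673 × 5.15 − 0.115) − 1] = 105.8 / 35.86 = 2.950 mg/L.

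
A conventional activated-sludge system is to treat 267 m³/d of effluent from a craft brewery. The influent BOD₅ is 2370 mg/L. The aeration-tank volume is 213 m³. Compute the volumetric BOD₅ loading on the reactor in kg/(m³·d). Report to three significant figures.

L_v ≈ 2.97 kg BOD₅/(m³·d)

L_v = Q S₀ / V = 267 × 2370 × 10⁻³ / 213.0 = 2.971 kg/(m³·d).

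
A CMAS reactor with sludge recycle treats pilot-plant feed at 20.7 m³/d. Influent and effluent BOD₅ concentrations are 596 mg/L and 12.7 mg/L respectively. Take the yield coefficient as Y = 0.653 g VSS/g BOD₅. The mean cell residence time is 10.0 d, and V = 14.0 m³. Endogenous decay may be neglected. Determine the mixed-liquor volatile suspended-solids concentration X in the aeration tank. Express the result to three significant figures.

X = Y·Q·ΔS·θ_c / V = 0.653 × 20.7 × (596 − 12.7) × 10.0 / 14.0 = 5632 mg/L.

X ≈ 5630 mg/L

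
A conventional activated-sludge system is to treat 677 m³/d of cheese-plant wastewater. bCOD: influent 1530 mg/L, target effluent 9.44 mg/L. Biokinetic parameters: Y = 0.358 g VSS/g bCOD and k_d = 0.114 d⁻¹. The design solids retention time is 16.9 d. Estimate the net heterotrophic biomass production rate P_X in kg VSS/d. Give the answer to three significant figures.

The observed yield is Y_obs = Y/(1 + k_d·θ_c) = 0.358 / (1 + 0.114 × 16.9) = 0.358 / 2.927 = 0.1223 g VSS per g bCOD removed.
ΔS = 1530 − 9.44 = 1521 mg/L, so the substrate removal rate is 677 × 1521/1000 = 1029 kg bCOD/d.
Biomass produced: P_X = Y_obs·Q·ΔS = 0.1223 × 1029 ≈ 125.9 kg VSS/d.

P_X ≈ 126 kg VSS/d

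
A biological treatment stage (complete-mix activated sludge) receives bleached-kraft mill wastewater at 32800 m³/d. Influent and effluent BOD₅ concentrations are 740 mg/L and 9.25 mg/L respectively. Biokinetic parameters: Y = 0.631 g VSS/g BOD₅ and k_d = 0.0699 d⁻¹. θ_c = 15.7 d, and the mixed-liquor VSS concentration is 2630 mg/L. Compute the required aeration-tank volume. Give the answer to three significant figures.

V ≈ 43000 m³

Steady-state biomass mass balance: V·X·(1 + k_d·θ_c) = Y·Q·(S₀ − S)·θ_c, so V = 0.631 × 32800 × (740 − 9.25) × 15.7 / [2630 × (1 + 0.0699 × 15.7)] = 2.37×10^8 / 5516 = 43046 m³.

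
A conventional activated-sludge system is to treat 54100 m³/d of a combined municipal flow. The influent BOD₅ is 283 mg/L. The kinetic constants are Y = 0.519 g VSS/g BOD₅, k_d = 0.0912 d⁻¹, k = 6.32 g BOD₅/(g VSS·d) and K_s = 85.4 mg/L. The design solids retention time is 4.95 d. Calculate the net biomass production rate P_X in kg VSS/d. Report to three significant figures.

P_X ≈ 5310 kg VSS/d

Effluent substrate depends only on kinetics and SRT: S = K_s(1 + k_d θ_c) / [θ_c(Yk − k_d) − 1] = 85.4 × (1 + 0.0912 × 4.95) / [4.95 × (0.519 × 6.32 − 0.0912) − 1] = 124.0 / 14.78 = 8.384 mg/L.
Y_obs = Y / (1 + k_d θ_c) = 0.519 / (1 + 0.0912 × 4.95) = 0.519 / 1.451 = 0.3576.
ΔS = 283 − 8.38 = 274.6 mg/L, so the substrate removal rate is 54100 × 274.6/1000 = 14857 kg BOD₅/d.
So the net sludge growth is P_X = 0.3576 × 14857 = 5312 kg VSS/d.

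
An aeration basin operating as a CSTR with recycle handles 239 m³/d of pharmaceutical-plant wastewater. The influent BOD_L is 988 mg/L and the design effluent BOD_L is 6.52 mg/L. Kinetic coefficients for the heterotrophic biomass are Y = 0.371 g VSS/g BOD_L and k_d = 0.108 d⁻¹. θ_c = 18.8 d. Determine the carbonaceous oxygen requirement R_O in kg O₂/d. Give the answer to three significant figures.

The observed yield is Y_obs = Y/(1 + k_d·θ_c) = 0.371 / (1 + 0.108 × 18.8) = 0.371 / 3.030 = 0.1224 g VSS per g BOD_L removed.
Mass of BOD_L removed per day: Q(S₀ − S) = 239 × 981.5 g/m³ = 234.6 kg/d.
Net sludge production P_X = 0.1224 × 234.6 = 28.72 kg VSS/d.
Carbonaceous O₂ demand = substrate oxidised − cell-mass equivalent = 234.6 − 1.42 × 28.72 = 193.8 kg O₂/d.

R_O ≈ 194 kg O₂/d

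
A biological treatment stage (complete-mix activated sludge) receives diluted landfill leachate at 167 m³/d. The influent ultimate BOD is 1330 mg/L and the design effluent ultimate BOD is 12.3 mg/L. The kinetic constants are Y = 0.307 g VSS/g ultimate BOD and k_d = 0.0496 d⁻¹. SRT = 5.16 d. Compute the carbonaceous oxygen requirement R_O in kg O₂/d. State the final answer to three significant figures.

R_O ≈ 144 kg O₂/d

The observed yield is Y_obs = Y/(1 + k_d·θ_c) = 0.307 / (1 + 0.0496 × 5.16) = 0.307 / 1.256 = 0.2444 g VSS per g ultimate BOD removed.
Substrate removed = Q·(S₀ − S) = 167 m³/d × (1330 − 12.3) g/m³ = 2.2×10^5 g/d = 220.1 kg/d.
Biomass synthesised: P_X = Y_obs × 220.1 = 53.79 kg VSS/d.
R_O = Q·ΔS − 1.42 P_X = 220.1 − 76.38 = 143.7 kg O₂/d.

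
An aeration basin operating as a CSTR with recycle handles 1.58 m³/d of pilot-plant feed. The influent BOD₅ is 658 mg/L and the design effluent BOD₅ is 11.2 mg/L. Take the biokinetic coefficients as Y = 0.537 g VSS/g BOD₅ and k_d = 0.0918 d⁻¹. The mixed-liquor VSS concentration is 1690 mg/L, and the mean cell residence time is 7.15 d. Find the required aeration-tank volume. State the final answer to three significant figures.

From the SRT design equation V = Y Q (S₀−S) θ_c / [X (1 + k_d θ_c)] = 0.537 × 1.58 × (658 − 11.2) × 7.15 / [1690 × (1 + 0.0918 × 7.15)] = 3.92×10^3 / 2799 = 1.402 m³.

V ≈ 1.40 m³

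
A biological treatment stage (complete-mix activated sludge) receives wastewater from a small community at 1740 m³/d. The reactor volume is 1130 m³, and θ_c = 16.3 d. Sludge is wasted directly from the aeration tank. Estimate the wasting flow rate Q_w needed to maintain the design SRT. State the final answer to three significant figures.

Q_w ≈ 69.3 m³/d

Wasting from the aeration tank: Q_w = V / θ_c = 1130 / 16.3 = 69.33 m³/d.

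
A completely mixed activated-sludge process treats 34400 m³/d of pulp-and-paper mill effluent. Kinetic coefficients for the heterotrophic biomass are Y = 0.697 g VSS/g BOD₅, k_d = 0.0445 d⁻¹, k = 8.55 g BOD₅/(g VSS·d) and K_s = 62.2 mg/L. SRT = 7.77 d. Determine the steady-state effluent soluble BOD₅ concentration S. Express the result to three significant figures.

S ≈ 1.86 mg/L

For a completely mixed reactor with recycle the Lawrence–McCarty relation gives S = K_s·(1 + k_d·θ_c) / [θ_c·(Y·k − k_d) − 1] = 62.2 × (1 + 0.0445 × 7.77) / [7.77 × (0.697 × 8.55 − 0.0445) − 1] = 83.71 / 44.96 = 1.862 mg/L.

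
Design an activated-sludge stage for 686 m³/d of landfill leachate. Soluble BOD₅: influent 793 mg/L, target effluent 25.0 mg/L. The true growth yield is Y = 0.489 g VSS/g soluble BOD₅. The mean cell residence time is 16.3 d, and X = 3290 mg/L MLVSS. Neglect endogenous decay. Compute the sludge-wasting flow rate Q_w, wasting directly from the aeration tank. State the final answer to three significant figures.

Q_w ≈ 78.3 m³/d

With k_d = 0 the design equation reduces to V = Y Q (S₀−S) θ_c / X = 0.489 × 686 × (793 − 25.0) × 16.3 / 3290 = 1276 m³.
Wasting from the aeration tank: Q_w = V / θ_c = 1276 / 16.3 = 78.31 m³/d.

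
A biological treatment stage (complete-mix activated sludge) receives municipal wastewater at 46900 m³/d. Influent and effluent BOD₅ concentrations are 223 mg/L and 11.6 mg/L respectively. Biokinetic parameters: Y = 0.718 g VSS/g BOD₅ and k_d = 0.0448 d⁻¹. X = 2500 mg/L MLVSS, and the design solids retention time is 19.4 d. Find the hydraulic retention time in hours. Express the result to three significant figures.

τ ≈ 15.1 h

Steady-state biomass mass balance: V·X·(1 + k_d·θ_c) = Y·Q·(S₀ − S)·θ_c, so V = 0.718 × 46900 × (223 − 11.6) × 19.4 / [2500 × (1 + 0.0448 × 19.4)] = 1.38×10^8 / 4673 = 29555 m³.
HRT = V/Q = 29555 m³ / 46900 m³·d⁻¹ = 0.6302 d × 24 = 15.12 h.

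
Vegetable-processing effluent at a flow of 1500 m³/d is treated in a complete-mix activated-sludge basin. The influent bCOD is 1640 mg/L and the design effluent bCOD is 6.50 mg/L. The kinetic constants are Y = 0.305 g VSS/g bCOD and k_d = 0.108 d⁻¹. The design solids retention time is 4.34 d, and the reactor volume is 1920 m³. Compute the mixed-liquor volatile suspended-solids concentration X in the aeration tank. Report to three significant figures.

X = Y·Q·ΔS·θ_c / [V·(1 + k_d θ_c)] = 0.305 × 1500 × (1640 − 6.50) × 4.34 / [1920 × (1 + 0.108 × 4.34)] = 1150 mg/L.

X ≈ 1150 mg/L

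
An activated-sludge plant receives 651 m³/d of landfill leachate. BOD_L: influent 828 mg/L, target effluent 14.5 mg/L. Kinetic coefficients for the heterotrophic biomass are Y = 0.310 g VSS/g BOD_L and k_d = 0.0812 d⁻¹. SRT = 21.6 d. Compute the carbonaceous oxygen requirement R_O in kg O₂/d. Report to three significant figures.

Correct the yield for decay: Y_obs = Y/(1 + k_d θ_c) = 0.310 / (1 + 0.0812 × 21.6) = 0.310 / 2.754 = 0.1126.
ΔS = 828 − 14.5 = 813.5 mg/L, so the substrate removal rate is 651 × 813.5/1000 = 529.6 kg BOD_L/d.
P_X = Y_obs·Q·(S₀ − S) = 0.1126 × 529.6 = 59.61 kg VSS/d.
R_O = Q·ΔS − 1.42 P_X = 529.6 − 84.65 = 444.9 kg O₂/d.

R_O ≈ 445 kg O₂/d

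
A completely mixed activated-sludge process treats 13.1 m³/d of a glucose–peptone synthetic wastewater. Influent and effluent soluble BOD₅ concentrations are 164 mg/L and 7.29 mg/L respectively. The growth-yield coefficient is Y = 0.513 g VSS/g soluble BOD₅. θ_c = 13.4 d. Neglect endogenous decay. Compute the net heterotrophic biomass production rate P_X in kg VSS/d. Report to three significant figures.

P_X ≈ 1.05 kg VSS/d

Since k_d ≈ 0, Y_obs = Y = 0.513 g VSS/g soluble BOD₅.
Mass of soluble BOD₅ removed per day: Q(S₀ − S) = 13.1 × 156.7 g/m³ = 2.053 kg/d.
Biomass produced: P_X = Y_obs·Q·ΔS = 0.5130 × 2.053 ≈ 1.053 kg VSS/d.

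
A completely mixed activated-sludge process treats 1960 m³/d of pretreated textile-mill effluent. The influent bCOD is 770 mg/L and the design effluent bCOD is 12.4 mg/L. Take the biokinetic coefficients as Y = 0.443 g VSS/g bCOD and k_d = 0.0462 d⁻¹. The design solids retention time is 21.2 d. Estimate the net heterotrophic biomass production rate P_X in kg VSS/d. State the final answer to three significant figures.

Correct the yield for decay: Y_obs = Y/(1 + k_d θ_c) = 0.443 / (1 + 0.0462 × 21.2) = 0.443 / 1.979 = 0.2238.
Substrate removed = Q·(S₀ − S) = 1960 m³/d × (770 − 12.4) g/m³ = 1.48×10^6 g/d = 1485 kg/d.
So the net sludge growth is P_X = 0.2238 × 1485 = 332.3 kg VSS/d.

P_X ≈ 332 kg VSS/d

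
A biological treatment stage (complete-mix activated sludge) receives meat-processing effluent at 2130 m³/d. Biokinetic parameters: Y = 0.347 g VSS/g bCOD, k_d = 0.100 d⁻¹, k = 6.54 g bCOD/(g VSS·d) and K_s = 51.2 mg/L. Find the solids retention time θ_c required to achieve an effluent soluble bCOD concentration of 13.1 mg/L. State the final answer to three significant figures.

θ_c ≈ 2.76 d

At the target effluent, Y k S/(K_s+S) = 0.347×6.54×13.1/64.30 = 0.4623 d⁻¹.
Then 1/θ_c = μ − k_d = 0.4623 − 0.100 = 0.3623 d⁻¹, giving θ_c = 2.760 d.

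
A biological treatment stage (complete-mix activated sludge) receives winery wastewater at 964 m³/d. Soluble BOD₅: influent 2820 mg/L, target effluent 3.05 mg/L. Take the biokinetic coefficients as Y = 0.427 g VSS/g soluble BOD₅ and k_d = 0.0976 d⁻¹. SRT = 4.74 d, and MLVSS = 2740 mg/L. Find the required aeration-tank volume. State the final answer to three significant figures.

V ≈ 1370 m³

Rearranging the biomass balance for a CMAS with decay, V = Y·Q·ΔS·θ_c / [X·(1+k_d θ_c)] = 0.427 × 964 × (2820 − 3.05) × 4.74 / [2740 × (1 + 0.0976 × 4.74)] = 5.5×10^6 / 4008 = 1371 m³.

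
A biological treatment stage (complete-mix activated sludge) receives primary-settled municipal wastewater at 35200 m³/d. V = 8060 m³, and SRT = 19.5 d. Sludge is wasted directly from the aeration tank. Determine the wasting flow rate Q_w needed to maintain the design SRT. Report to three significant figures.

Q_w ≈ 413 m³/d

With mixed-liquor wasting, θ_c = V/Q_w, so Q_w = V/θ_c = 8060/19.5 = 413.3 m³/d.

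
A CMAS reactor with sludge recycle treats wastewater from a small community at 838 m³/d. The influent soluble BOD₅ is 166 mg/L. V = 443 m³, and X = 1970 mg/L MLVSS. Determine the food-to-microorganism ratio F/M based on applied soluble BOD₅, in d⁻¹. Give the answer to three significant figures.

F/M ≈ 0.159 d⁻¹

F/M = applied load / biomass = Q·S₀/(V·X) = 838 × 166 / (443.0 × 1970) = 0.1594 d⁻¹.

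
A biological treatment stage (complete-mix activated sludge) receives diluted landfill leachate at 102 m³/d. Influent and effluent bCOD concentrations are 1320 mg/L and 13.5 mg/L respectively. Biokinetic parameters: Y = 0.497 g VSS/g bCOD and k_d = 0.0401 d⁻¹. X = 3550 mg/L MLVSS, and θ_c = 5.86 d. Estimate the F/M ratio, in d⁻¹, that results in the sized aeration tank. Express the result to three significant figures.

From the SRT design equation V = Y Q (S₀−S) θ_c / [X (1 + k_d θ_c)] = 0.497 × 102 × (1320 − 13.5) × 5.86 / [3550 × (1 + 0.0401 × 5.86)] = 3.88×10^5 / 4384 = 88.53 m³.
Food-to-microorganism ratio F/M = Q S₀ / (V X) = 102 × 1320 / (88.53 × 3550) = 0.4284 d⁻¹.

F/M ≈ 0.428 d⁻¹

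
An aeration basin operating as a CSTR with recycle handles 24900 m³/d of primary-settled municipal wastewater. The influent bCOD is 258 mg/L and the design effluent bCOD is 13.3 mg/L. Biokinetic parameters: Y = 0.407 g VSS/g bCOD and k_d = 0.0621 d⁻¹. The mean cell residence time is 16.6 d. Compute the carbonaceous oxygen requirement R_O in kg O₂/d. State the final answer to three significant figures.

R_O ≈ 4360 kg O₂/d

Correct the yield for decay: Y_obs = Y/(1 + k_d θ_c) = 0.407 / (1 + 0.0621 × 16.6) = 0.407 / 2.031 = 0.2004.
Q·(S₀ − S) = 24900 × (258 − 13.3) × 10⁻³ = 6093 kg/d removed.
Biomass synthesised: P_X = Y_obs × 6093 = 1221 kg VSS/d.
R_O = Q·ΔS − 1.42 P_X = 6093 − 1734 = 4359 kg O₂/d.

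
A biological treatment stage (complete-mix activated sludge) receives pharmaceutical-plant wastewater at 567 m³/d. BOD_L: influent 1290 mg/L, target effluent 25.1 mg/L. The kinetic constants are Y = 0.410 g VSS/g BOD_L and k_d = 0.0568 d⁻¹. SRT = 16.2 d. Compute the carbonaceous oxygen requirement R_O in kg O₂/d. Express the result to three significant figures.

Y_obs = Y / (1 + k_d θ_c) = 0.410 / (1 + 0.0568 × 16.2) = 0.410 / 1.920 = 0.2135.
ΔS = 1290 − 25.1 = 1265 mg/L, so the substrate removal rate is 567 × 1265/1000 = 717.2 kg BOD_L/d.
P_X = Y_obs·Q·(S₀ − S) = 0.2135 × 717.2 = 153.1 kg VSS/d.
R_O = Q·(S₀ − S) − 1.42·P_X = 717.2 − 1.42 × 153.1 = 499.7 kg O₂/d.

R_O ≈ 500 kg O₂/d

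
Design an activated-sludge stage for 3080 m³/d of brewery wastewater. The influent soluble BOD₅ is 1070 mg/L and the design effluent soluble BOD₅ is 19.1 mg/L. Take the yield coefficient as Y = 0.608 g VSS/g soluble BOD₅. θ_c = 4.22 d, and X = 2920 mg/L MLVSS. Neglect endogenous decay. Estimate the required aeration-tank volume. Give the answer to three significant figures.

V ≈ 2840 m³

With k_d = 0 the design equation reduces to V = Y Q (S₀−S) θ_c / X = 0.608 × 3080 × (1070 − 19.1) × 4.22 / 2920 = 2844 m³.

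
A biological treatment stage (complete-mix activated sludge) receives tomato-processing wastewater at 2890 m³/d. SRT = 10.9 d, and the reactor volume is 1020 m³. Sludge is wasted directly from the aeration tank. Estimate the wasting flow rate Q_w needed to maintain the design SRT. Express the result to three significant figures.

With mixed-liquor wasting, θ_c = V/Q_w, so Q_w = V/θ_c = 1020/10.9 = 93.58 m³/d.

Q_w ≈ 93.6 m³/d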